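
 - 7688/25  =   - 7688/25  =  - 307.52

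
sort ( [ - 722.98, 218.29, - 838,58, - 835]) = [ - 838, - 835, - 722.98, 58, 218.29 ]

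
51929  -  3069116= -3017187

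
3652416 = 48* 76092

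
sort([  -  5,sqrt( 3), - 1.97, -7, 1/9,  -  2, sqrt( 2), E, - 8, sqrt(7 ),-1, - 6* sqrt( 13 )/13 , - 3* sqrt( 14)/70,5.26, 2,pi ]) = [ - 8, -7, - 5, - 2, - 1.97, - 6*sqrt( 13) /13, - 1, - 3 *sqrt (14)/70, 1/9, sqrt (2), sqrt( 3), 2, sqrt( 7),E,  pi , 5.26]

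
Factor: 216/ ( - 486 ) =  - 2^2*3^(-2) = - 4/9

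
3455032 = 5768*599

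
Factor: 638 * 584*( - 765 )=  - 285032880 = -2^4*3^2 * 5^1*11^1*17^1 * 29^1*73^1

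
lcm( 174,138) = 4002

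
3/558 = 1/186 = 0.01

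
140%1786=140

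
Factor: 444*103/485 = 45732/485= 2^2*3^1*5^( - 1) * 37^1*97^( - 1) * 103^1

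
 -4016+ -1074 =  - 5090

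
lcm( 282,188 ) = 564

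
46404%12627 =8523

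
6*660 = 3960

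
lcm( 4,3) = 12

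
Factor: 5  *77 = 385=5^1*7^1*11^1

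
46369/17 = 2727 + 10/17 =2727.59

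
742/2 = 371 = 371.00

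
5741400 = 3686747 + 2054653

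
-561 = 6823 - 7384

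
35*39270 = 1374450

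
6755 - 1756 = 4999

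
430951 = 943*457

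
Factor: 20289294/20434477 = 2^1*3^2 * 7^( - 1 )*1127183^1 * 2919211^(-1)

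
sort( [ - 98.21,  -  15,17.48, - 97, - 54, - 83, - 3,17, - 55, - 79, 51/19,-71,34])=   [ - 98.21,-97, - 83 , - 79,  -  71, - 55, - 54, - 15,-3, 51/19, 17,17.48,  34]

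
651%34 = 5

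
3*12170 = 36510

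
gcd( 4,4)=4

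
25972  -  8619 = 17353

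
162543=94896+67647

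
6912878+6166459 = 13079337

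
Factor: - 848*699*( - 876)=2^6*3^2*53^1*73^1 *233^1=519250752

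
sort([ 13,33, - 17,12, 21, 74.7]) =[ - 17,  12, 13, 21, 33, 74.7]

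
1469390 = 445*3302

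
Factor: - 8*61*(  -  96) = 2^8*3^1*61^1 = 46848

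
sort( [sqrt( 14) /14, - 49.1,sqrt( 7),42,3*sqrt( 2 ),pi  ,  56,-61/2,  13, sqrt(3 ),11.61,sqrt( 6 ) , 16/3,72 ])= [ - 49.1,-61/2, sqrt ( 14) /14,sqrt( 3), sqrt(6),sqrt ( 7 ),pi, 3*sqrt( 2),16/3,11.61, 13,42,56,72]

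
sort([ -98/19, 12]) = [ - 98/19,12]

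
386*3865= 1491890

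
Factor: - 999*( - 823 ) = 3^3 * 37^1*823^1 = 822177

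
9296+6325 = 15621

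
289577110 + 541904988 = 831482098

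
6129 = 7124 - 995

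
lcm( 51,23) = 1173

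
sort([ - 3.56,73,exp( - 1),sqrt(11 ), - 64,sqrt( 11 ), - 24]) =[ - 64, - 24, - 3.56,exp( - 1), sqrt( 11),  sqrt (11 ), 73]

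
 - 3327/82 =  - 41+35/82   =  - 40.57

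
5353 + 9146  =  14499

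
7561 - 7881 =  - 320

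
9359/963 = 9 +692/963 = 9.72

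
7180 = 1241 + 5939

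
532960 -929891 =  - 396931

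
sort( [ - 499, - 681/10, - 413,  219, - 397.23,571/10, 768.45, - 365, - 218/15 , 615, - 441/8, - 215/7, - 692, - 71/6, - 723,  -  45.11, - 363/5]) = [ - 723,-692, - 499, - 413,- 397.23, - 365,-363/5, - 681/10, - 441/8,  -  45.11 , - 215/7, - 218/15, - 71/6,571/10,  219,615,768.45]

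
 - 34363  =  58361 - 92724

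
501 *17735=8885235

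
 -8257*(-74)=611018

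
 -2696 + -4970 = -7666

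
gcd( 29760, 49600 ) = 9920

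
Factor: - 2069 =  - 2069^1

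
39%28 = 11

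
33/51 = 11/17= 0.65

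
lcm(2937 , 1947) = 173283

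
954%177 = 69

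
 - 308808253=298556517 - 607364770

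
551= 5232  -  4681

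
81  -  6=75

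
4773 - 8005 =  - 3232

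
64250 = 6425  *10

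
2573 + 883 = 3456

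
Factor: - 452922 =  - 2^1*3^1 * 19^1  *  29^1*137^1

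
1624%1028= 596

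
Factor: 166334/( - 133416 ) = - 2^( - 2)*3^(-2) * 7^1 * 17^(  -  1 )*109^1= -  763/612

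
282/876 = 47/146 =0.32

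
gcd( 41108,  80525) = 1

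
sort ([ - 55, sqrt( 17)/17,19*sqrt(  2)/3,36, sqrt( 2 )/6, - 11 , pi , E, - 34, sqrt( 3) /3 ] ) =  [ - 55, - 34, - 11,sqrt( 2 )/6,sqrt(17 ) /17,sqrt( 3)/3,E,pi, 19*sqrt( 2)/3,36 ] 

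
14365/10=1436 + 1/2 = 1436.50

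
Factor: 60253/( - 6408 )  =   - 2^( - 3 )*3^( - 2)*677^1 = - 677/72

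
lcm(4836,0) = 0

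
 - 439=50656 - 51095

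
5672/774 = 7 + 127/387 = 7.33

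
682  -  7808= -7126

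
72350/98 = 738 + 13/49 = 738.27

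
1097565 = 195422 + 902143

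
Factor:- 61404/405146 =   -  102/673 = - 2^1*3^1*17^1*673^(-1)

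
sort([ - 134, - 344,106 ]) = [ - 344, - 134, 106]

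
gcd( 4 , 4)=4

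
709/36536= 709/36536=   0.02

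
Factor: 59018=2^1 * 23^1 * 1283^1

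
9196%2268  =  124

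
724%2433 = 724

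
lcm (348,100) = 8700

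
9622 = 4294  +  5328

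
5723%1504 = 1211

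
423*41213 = 17433099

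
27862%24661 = 3201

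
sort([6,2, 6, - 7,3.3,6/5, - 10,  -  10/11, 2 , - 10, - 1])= [ - 10, - 10,- 7,-1,  -  10/11,6/5, 2,2, 3.3, 6, 6 ] 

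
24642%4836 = 462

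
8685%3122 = 2441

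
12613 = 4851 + 7762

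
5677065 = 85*66789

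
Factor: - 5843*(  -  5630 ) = 2^1* 5^1*563^1*5843^1  =  32896090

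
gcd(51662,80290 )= 2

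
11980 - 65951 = - 53971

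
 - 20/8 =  - 5/2 = -2.50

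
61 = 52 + 9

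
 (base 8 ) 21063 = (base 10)8755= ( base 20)11HF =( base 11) 663a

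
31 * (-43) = - 1333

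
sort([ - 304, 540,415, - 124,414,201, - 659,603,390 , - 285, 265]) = [ - 659 ,  -  304 , - 285, - 124,  201 , 265,390,414 , 415,540,603]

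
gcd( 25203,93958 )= 1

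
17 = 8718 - 8701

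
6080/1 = 6080 = 6080.00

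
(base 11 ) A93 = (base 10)1312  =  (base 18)40G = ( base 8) 2440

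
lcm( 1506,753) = 1506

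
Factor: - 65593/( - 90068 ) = 2^ ( - 2 )*23^( - 1) * 67^1 = 67/92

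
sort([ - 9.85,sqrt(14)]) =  [ - 9.85, sqrt(14 )]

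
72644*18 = 1307592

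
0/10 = 0 = 0.00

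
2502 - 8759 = -6257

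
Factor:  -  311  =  - 311^1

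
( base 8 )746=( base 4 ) 13212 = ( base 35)DV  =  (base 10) 486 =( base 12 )346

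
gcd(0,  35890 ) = 35890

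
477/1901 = 477/1901= 0.25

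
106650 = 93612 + 13038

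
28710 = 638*45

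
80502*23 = 1851546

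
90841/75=90841/75 = 1211.21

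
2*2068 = 4136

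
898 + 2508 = 3406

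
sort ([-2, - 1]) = [ - 2,- 1 ] 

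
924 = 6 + 918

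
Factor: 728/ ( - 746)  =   - 364/373 = - 2^2 * 7^1*13^1 * 373^( - 1)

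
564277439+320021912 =884299351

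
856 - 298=558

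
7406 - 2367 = 5039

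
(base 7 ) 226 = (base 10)118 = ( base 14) 86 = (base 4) 1312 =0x76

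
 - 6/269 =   -  1 + 263/269 =- 0.02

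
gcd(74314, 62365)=1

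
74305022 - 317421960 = -243116938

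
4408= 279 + 4129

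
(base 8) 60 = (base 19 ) 2A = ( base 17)2e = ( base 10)48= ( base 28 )1k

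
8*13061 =104488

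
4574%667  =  572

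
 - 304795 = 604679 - 909474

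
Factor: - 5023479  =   - 3^1*1033^1 * 1621^1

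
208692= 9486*22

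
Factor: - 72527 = -7^1 * 13^1 * 797^1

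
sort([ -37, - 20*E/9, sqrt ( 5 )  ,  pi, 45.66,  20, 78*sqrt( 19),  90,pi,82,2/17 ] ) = [-37, - 20 * E/9, 2/17,  sqrt( 5), pi, pi, 20,45.66, 82,90, 78*sqrt(19 ) ] 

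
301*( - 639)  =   - 192339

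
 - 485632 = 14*(-34688)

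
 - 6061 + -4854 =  - 10915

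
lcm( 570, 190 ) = 570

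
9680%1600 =80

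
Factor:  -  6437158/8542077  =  -2^1*3^( - 1)*7^1*13^1*19^( - 1)*113^1*313^1*149861^(  -  1)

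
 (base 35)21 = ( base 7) 131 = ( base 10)71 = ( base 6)155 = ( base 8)107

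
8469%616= 461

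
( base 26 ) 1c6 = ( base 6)4334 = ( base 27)19M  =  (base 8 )1742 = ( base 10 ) 994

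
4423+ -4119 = 304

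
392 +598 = 990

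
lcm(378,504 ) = 1512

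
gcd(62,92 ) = 2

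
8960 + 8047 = 17007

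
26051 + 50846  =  76897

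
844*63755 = 53809220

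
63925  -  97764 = - 33839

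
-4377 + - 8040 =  - 12417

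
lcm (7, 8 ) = 56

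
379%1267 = 379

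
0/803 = 0 = 0.00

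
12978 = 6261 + 6717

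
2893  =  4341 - 1448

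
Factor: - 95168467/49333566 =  - 2^(-1)*3^( - 1)*47^1*53^ ( - 1)*155137^ ( - 1 )*2024861^1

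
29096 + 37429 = 66525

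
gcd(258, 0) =258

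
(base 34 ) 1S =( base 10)62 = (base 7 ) 116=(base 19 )35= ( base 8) 76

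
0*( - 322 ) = 0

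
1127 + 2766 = 3893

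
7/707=1/101= 0.01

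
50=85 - 35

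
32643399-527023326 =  - 494379927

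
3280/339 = 9 + 229/339 = 9.68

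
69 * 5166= 356454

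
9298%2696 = 1210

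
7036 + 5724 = 12760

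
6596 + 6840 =13436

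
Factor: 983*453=445299 =3^1*151^1*983^1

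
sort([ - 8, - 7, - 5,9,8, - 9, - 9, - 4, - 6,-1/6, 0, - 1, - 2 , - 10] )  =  [ - 10 ,- 9,-9,-8, - 7, - 6,-5, - 4 , - 2, - 1, - 1/6,0, 8,  9] 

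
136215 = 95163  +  41052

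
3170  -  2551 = 619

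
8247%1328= 279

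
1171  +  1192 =2363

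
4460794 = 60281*74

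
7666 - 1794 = 5872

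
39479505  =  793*49785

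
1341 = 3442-2101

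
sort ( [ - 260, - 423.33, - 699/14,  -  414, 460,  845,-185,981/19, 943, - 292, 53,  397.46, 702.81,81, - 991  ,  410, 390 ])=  [ - 991, - 423.33, - 414, - 292, - 260,-185, - 699/14, 981/19, 53, 81,390, 397.46,410, 460, 702.81,  845,943 ] 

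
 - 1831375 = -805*2275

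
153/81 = 1 + 8/9  =  1.89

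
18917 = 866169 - 847252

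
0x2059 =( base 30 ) 961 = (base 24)e91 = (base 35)6QL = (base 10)8281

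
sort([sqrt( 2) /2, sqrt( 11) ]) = [sqrt(2)/2,sqrt( 11) ]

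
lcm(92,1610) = 3220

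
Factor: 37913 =31^1*1223^1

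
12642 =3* 4214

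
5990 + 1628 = 7618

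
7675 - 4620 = 3055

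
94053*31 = 2915643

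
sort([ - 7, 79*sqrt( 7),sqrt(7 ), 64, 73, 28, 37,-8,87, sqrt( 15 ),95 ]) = [ - 8, - 7 , sqrt( 7),sqrt( 15 ), 28,  37, 64,  73,87,95, 79*sqrt( 7)]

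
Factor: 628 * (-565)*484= - 2^4*5^1 * 11^2 * 113^1*157^1 = - 171732880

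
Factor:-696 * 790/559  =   - 549840/559= - 2^4*3^1 * 5^1 * 13^( - 1)*29^1 * 43^ ( -1 ) * 79^1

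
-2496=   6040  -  8536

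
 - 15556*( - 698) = 10858088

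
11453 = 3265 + 8188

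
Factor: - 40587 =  -3^1*83^1*163^1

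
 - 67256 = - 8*8407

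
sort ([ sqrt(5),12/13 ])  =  [12/13,sqrt( 5 ) ] 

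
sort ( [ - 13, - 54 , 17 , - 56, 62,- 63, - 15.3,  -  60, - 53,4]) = [ - 63, - 60, - 56,-54,-53,-15.3, - 13, 4, 17, 62] 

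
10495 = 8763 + 1732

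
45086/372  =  121+37/186 = 121.20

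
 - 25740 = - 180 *143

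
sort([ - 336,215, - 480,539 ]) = [  -  480, - 336,215,539] 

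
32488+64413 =96901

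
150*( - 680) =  - 102000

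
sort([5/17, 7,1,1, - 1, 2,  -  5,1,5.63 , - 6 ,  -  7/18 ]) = [ - 6, - 5,-1, -7/18,5/17, 1,1,1,2,5.63,7 ]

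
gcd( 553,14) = 7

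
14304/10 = 1430  +  2/5 = 1430.40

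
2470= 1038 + 1432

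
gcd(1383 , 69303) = 3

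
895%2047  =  895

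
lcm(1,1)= 1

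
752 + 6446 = 7198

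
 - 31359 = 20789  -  52148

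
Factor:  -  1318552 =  - 2^3 * 43^1*3833^1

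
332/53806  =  166/26903 = 0.01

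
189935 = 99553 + 90382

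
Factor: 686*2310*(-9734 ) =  - 2^3*3^1 * 5^1*7^4*11^1*31^1 * 157^1 = - 15425080440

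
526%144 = 94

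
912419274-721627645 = 190791629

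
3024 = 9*336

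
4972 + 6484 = 11456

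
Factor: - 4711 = - 7^1*673^1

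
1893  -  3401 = -1508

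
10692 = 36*297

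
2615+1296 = 3911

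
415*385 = 159775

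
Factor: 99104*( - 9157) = -2^5 * 19^1 *163^1*9157^1 = - 907495328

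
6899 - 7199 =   -  300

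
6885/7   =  6885/7 = 983.57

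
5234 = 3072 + 2162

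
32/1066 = 16/533= 0.03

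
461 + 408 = 869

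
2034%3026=2034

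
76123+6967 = 83090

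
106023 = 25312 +80711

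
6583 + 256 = 6839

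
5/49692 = 5/49692 = 0.00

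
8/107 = 8/107= 0.07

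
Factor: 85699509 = 3^1*7^1 * 977^1*4177^1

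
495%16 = 15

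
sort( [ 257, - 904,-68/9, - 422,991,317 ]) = [ - 904,-422,-68/9, 257,317,991 ]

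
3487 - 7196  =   - 3709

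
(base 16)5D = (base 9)113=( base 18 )53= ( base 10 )93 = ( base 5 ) 333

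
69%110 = 69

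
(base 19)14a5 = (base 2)10000100110010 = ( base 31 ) 8Q4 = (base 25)den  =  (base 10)8498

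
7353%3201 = 951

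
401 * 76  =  30476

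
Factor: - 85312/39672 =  - 10664/4959= -2^3*3^(-2)*19^( - 1)*29^(- 1 ) *31^1* 43^1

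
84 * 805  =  67620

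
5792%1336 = 448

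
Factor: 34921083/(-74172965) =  - 3^1 *5^( - 1)*73^1*159457^1*14834593^ ( - 1)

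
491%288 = 203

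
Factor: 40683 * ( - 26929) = -3^1*7^1*71^1* 191^1*3847^1 = - 1095552507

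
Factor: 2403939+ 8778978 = 11182917 = 3^1*37^1*100747^1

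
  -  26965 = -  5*5393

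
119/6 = 19+5/6 = 19.83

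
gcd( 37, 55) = 1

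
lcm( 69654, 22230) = 1044810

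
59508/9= 6612 = 6612.00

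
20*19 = 380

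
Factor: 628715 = 5^1 * 125743^1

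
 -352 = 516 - 868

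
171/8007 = 57/2669 = 0.02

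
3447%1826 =1621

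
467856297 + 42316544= 510172841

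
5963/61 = 97+46/61 = 97.75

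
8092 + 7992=16084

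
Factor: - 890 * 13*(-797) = 2^1*5^1 * 13^1*89^1 * 797^1 = 9221290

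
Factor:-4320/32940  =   - 8/61 = -  2^3*61^( - 1)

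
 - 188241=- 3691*51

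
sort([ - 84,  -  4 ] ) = [-84,-4 ] 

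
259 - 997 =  - 738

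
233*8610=2006130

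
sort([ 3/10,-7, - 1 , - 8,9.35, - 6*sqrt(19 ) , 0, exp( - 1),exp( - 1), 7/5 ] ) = [ - 6*sqrt(19 ),-8,-7,- 1, 0 , 3/10,  exp( - 1),exp( - 1 ), 7/5,9.35]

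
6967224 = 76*91674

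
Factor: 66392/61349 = 2^3 * 31^( - 1)*43^1*193^1*1979^(-1) 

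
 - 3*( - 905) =2715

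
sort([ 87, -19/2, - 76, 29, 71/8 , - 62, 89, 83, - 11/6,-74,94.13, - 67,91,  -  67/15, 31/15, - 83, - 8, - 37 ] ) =[ -83, - 76, - 74, - 67, - 62, - 37, - 19/2, - 8,  -  67/15 , - 11/6,  31/15,71/8,29, 83, 87, 89, 91, 94.13]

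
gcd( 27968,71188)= 4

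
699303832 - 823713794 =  - 124409962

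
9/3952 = 9/3952 = 0.00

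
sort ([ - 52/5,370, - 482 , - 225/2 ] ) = [-482, - 225/2, - 52/5, 370] 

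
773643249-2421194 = 771222055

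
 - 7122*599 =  - 4266078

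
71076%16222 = 6188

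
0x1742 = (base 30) 6IE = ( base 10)5954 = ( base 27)84E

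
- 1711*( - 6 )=10266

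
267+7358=7625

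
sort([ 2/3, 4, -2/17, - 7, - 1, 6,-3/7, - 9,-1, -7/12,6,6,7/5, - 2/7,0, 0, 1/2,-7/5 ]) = [ - 9,  -  7,-7/5, - 1, - 1,-7/12,-3/7, - 2/7,- 2/17, 0,0, 1/2, 2/3,7/5, 4, 6, 6, 6 ]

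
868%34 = 18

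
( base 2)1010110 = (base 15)5b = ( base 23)3H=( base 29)2S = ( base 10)86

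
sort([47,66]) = [47, 66 ] 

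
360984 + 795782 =1156766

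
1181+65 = 1246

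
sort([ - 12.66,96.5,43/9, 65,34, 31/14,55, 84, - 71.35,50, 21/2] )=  [ - 71.35 , - 12.66,31/14,43/9,21/2 , 34, 50,55,65 , 84, 96.5 ]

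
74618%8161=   1169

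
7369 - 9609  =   - 2240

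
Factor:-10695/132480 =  - 31/384 = -2^( - 7)*3^( - 1)* 31^1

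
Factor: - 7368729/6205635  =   - 2456243/2068545 = -3^( - 1 )*5^ ( - 1)*239^( - 1 )* 577^ (- 1 )*2456243^1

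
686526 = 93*7382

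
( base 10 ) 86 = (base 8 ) 126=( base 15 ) 5B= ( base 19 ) 4A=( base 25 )3b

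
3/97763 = 3/97763 = 0.00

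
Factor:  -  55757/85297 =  - 13^1*4289^1 * 85297^(-1)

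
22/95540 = 11/47770 = 0.00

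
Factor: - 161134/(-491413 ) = 2^1*13^( - 1 )*103^(-1)*367^(- 1 )*80567^1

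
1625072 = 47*34576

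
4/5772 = 1/1443 = 0.00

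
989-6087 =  - 5098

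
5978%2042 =1894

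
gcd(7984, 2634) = 2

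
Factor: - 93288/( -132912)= 2^(-1 ) * 3^(- 1 ) * 13^1*23^1*71^(-1 ) = 299/426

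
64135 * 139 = 8914765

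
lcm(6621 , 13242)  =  13242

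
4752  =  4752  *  1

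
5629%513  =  499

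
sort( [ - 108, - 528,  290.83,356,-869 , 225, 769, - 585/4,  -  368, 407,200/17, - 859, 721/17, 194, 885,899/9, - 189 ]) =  [ - 869,  -  859, - 528, - 368, - 189, - 585/4,- 108,200/17,721/17,899/9,194 , 225,290.83 , 356,407,769,885] 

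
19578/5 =3915+3/5= 3915.60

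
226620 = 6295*36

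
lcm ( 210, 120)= 840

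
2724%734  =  522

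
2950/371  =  7 +353/371 = 7.95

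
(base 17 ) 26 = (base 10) 40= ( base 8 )50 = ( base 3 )1111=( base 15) 2a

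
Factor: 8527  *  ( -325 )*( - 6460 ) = 17902436500 = 2^2  *5^3*13^1*17^1*19^1*  8527^1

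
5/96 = 5/96 = 0.05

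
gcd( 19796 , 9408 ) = 196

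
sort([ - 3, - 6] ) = [ - 6, - 3 ] 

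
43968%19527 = 4914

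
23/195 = 23/195 = 0.12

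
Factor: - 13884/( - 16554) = 26/31= 2^1*13^1*31^( - 1)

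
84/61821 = 28/20607 = 0.00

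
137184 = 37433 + 99751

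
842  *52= 43784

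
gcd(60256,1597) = 1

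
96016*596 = 57225536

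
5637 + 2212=7849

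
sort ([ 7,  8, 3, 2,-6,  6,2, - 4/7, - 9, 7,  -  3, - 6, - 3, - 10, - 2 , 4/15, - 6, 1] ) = [ - 10, - 9 , - 6, - 6 , - 6, - 3, - 3, - 2, - 4/7,  4/15,1  ,  2,2,3, 6,7,7, 8 ] 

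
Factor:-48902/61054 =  - 7^( - 1)*89^( - 1)*499^1 = - 499/623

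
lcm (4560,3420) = 13680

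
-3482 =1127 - 4609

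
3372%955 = 507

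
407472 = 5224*78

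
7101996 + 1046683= 8148679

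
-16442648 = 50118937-66561585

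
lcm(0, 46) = 0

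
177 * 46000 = 8142000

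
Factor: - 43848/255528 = - 29/169 =-13^( - 2 )*29^1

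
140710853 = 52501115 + 88209738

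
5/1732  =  5/1732= 0.00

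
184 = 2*92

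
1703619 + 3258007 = 4961626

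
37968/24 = 1582=1582.00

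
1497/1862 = 1497/1862=0.80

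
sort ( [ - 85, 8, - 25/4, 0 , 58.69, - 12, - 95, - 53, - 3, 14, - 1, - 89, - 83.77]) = [ - 95, - 89,-85, - 83.77,  -  53, - 12,-25/4, - 3, - 1 , 0,  8,14,58.69] 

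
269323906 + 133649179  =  402973085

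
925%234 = 223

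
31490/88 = 15745/44 = 357.84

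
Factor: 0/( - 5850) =0 = 0^1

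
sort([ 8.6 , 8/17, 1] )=[ 8/17, 1, 8.6] 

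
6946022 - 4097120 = 2848902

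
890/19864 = 445/9932= 0.04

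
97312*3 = 291936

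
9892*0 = 0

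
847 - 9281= - 8434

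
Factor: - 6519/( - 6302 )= 2^( - 1 )*3^1  *23^(-1 )*41^1*53^1*137^ (  -  1 )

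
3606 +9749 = 13355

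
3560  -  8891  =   - 5331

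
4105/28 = 4105/28  =  146.61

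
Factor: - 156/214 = -2^1  *  3^1*13^1*107^( - 1 ) = - 78/107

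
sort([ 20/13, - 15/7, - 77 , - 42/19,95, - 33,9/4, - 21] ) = [ - 77, - 33, - 21,-42/19, - 15/7  ,  20/13,9/4, 95 ]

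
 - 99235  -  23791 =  - 123026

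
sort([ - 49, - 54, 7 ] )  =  [ - 54,  -  49, 7]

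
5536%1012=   476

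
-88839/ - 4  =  22209+3/4 = 22209.75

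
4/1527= 4/1527 = 0.00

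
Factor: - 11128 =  - 2^3* 13^1*107^1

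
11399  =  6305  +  5094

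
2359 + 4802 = 7161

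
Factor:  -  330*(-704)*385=89443200=   2^7*3^1*5^2*7^1*11^3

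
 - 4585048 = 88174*( - 52)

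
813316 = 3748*217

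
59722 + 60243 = 119965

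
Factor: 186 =2^1*3^1*31^1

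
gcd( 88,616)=88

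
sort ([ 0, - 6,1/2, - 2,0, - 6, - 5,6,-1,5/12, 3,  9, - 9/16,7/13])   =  [-6 ,-6, - 5, - 2, - 1, - 9/16 , 0,0 , 5/12,1/2,7/13 , 3,6, 9]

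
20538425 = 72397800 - 51859375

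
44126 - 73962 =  - 29836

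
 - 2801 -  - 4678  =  1877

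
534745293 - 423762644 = 110982649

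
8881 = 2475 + 6406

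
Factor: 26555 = 5^1*47^1 * 113^1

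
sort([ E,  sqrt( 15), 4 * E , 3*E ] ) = [ E,  sqrt(15), 3 * E,  4*E]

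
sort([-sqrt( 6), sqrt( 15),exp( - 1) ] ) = [ - sqrt( 6),exp( - 1 ), sqrt(15) ] 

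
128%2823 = 128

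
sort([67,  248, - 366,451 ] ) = [ - 366,  67 , 248, 451]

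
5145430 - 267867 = 4877563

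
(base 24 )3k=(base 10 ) 92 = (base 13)71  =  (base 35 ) 2M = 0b1011100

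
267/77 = 267/77  =  3.47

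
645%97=63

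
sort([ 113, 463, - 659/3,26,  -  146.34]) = [-659/3, - 146.34,26,113,463] 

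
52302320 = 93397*560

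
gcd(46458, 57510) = 18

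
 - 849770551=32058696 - 881829247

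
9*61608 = 554472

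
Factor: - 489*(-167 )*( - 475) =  - 3^1 *5^2*19^1*163^1*167^1=- 38789925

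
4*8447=33788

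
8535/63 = 135 + 10/21 = 135.48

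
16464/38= 433 + 5/19 = 433.26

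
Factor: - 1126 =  - 2^1  *  563^1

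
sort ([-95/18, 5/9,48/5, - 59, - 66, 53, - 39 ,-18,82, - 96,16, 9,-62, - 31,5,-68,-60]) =[  -  96, - 68, - 66,  -  62,-60, - 59,-39, - 31, - 18,-95/18, 5/9,5, 9,48/5,16,53, 82]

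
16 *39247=627952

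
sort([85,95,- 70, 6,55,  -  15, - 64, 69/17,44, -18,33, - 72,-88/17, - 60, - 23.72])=[ - 72, - 70, - 64, - 60 , - 23.72,-18, - 15, - 88/17,69/17, 6,33,44,55,85,  95]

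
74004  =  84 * 881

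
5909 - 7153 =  - 1244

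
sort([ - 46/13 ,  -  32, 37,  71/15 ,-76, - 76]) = [-76, - 76,-32,-46/13 , 71/15,37]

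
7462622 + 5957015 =13419637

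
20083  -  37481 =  - 17398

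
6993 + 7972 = 14965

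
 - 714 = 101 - 815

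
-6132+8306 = 2174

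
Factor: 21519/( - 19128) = - 9/8=- 2^( - 3)*3^2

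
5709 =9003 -3294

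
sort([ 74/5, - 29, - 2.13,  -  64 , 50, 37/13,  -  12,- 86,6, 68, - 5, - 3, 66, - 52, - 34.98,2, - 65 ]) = [  -  86, - 65, - 64, - 52,-34.98, - 29, - 12, - 5, - 3 , - 2.13,2, 37/13 , 6, 74/5, 50,66, 68]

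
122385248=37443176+84942072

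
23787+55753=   79540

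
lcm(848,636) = 2544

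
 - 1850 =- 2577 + 727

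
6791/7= 970 + 1/7 = 970.14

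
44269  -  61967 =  - 17698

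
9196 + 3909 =13105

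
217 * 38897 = 8440649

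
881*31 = 27311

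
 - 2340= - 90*26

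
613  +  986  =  1599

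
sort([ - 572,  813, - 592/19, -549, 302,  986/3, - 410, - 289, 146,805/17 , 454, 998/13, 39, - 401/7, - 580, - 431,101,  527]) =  [ - 580,- 572 , - 549,- 431, - 410,- 289,-401/7 , - 592/19, 39,805/17  ,  998/13, 101,146, 302,986/3 , 454,527,813]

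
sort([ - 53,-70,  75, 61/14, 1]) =[  -  70,-53,1, 61/14,  75]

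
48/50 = 24/25 = 0.96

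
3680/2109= 3680/2109 = 1.74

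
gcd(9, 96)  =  3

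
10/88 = 5/44 = 0.11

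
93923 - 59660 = 34263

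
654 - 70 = 584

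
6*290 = 1740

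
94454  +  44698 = 139152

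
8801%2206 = 2183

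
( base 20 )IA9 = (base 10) 7409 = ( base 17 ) 18AE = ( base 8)16361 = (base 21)ggh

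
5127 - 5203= - 76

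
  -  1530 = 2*( - 765)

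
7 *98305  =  688135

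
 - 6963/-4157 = 1 + 2806/4157 = 1.68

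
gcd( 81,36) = 9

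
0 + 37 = 37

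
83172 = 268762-185590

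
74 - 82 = -8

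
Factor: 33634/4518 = 3^(  -  2)*67^1 = 67/9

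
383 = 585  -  202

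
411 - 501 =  - 90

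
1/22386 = 1/22386 = 0.00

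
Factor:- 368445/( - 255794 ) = 435/302 = 2^( - 1)*3^1*5^1 * 29^1 * 151^( - 1 ) 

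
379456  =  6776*56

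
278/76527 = 278/76527 = 0.00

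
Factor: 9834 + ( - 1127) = 8707 = 8707^1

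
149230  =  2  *74615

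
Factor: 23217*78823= 1830033591 = 3^1*71^1*109^1*78823^1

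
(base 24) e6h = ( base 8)20041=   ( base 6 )102025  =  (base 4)2000201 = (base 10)8225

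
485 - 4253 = -3768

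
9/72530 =9/72530 = 0.00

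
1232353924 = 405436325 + 826917599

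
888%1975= 888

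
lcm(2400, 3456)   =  86400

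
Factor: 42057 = 3^2*4673^1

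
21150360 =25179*840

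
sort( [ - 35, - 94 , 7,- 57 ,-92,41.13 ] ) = [- 94,-92,-57,-35, 7, 41.13 ]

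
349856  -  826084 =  - 476228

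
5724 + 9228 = 14952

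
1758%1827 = 1758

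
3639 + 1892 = 5531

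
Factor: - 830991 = - 3^1*7^2*5653^1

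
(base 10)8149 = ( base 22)gi9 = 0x1FD5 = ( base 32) 7UL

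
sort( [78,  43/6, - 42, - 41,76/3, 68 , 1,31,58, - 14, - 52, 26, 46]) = [-52, - 42, - 41, - 14,  1 , 43/6, 76/3, 26, 31,  46, 58, 68, 78]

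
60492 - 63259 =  - 2767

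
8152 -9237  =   - 1085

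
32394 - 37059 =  -4665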